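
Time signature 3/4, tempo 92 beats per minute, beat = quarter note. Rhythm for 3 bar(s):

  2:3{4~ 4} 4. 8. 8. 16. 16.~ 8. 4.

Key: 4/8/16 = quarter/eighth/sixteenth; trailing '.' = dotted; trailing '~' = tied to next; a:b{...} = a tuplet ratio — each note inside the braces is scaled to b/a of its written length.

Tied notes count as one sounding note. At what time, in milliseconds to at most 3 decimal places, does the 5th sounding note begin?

1. 0.0ms @ 0 + 1956.522ms (3)
2. 1956.522ms @ 3 + 978.261ms (3/2)
3. 2934.783ms @ 9/2 + 489.13ms (3/4)
4. 3423.913ms @ 21/4 + 489.13ms (3/4)
5. 3913.043ms @ 6 + 244.565ms (3/8)
6. 4157.609ms @ 51/8 + 733.696ms (9/8)
7. 4891.304ms @ 15/2 + 978.261ms (3/2)

note 5 onset = 6b = 3913.043ms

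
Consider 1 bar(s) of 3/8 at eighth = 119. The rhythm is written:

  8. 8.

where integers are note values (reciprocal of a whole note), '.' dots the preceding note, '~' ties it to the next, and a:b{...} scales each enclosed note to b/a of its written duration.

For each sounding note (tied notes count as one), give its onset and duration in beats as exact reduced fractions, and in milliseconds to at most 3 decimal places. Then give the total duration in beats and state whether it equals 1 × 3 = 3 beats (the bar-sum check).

1) 0.0ms=0b +756.303ms=3/2b
2) 756.303ms=3/2b +756.303ms=3/2b
Σ=3b of 3 (119bpm 3/8) — PASS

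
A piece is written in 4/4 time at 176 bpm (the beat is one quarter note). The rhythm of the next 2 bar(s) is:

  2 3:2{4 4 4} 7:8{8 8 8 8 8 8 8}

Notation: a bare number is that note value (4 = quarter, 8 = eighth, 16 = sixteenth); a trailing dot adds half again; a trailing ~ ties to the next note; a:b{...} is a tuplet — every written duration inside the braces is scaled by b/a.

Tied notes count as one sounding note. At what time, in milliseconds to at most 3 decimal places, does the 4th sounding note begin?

1. 0.0ms @ 0 + 681.818ms (2)
2. 681.818ms @ 2 + 227.273ms (2/3)
3. 909.091ms @ 8/3 + 227.273ms (2/3)
4. 1136.364ms @ 10/3 + 227.273ms (2/3)
5. 1363.636ms @ 4 + 194.805ms (4/7)
6. 1558.442ms @ 32/7 + 194.805ms (4/7)
7. 1753.247ms @ 36/7 + 194.805ms (4/7)
8. 1948.052ms @ 40/7 + 194.805ms (4/7)
9. 2142.857ms @ 44/7 + 194.805ms (4/7)
10. 2337.662ms @ 48/7 + 194.805ms (4/7)
11. 2532.468ms @ 52/7 + 194.805ms (4/7)

note 4 onset = 10/3b = 1136.364ms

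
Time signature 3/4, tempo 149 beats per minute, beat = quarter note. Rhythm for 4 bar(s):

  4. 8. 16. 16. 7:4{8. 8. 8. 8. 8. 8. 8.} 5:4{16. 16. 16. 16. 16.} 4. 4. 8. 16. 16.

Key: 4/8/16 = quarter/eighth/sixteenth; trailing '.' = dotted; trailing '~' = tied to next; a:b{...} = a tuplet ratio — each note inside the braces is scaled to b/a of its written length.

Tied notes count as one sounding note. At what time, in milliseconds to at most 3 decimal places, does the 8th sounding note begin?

1. 0.0ms @ 0 + 604.027ms (3/2)
2. 604.027ms @ 3/2 + 302.013ms (3/4)
3. 906.04ms @ 9/4 + 151.007ms (3/8)
4. 1057.047ms @ 21/8 + 151.007ms (3/8)
5. 1208.054ms @ 3 + 172.579ms (3/7)
6. 1380.633ms @ 24/7 + 172.579ms (3/7)
7. 1553.212ms @ 27/7 + 172.579ms (3/7)
8. 1725.791ms @ 30/7 + 172.579ms (3/7)
9. 1898.37ms @ 33/7 + 172.579ms (3/7)
10. 2070.949ms @ 36/7 + 172.579ms (3/7)
11. 2243.528ms @ 39/7 + 172.579ms (3/7)
12. 2416.107ms @ 6 + 120.805ms (3/10)
13. 2536.913ms @ 63/10 + 120.805ms (3/10)
14. 2657.718ms @ 33/5 + 120.805ms (3/10)
15. 2778.523ms @ 69/10 + 120.805ms (3/10)
16. 2899.329ms @ 36/5 + 120.805ms (3/10)
17. 3020.134ms @ 15/2 + 604.027ms (3/2)
18. 3624.161ms @ 9 + 604.027ms (3/2)
19. 4228.188ms @ 21/2 + 302.013ms (3/4)
20. 4530.201ms @ 45/4 + 151.007ms (3/8)
21. 4681.208ms @ 93/8 + 151.007ms (3/8)

note 8 onset = 30/7b = 1725.791ms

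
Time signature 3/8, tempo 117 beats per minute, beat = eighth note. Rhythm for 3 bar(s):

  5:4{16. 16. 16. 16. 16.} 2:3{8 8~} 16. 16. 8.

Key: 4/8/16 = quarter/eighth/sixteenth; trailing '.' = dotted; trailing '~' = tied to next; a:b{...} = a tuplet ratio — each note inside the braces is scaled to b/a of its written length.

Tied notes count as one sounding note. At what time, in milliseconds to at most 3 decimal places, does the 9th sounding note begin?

1. 0.0ms @ 0 + 307.692ms (3/5)
2. 307.692ms @ 3/5 + 307.692ms (3/5)
3. 615.385ms @ 6/5 + 307.692ms (3/5)
4. 923.077ms @ 9/5 + 307.692ms (3/5)
5. 1230.769ms @ 12/5 + 307.692ms (3/5)
6. 1538.462ms @ 3 + 769.231ms (3/2)
7. 2307.692ms @ 9/2 + 1153.846ms (9/4)
8. 3461.538ms @ 27/4 + 384.615ms (3/4)
9. 3846.154ms @ 15/2 + 769.231ms (3/2)

note 9 onset = 15/2b = 3846.154ms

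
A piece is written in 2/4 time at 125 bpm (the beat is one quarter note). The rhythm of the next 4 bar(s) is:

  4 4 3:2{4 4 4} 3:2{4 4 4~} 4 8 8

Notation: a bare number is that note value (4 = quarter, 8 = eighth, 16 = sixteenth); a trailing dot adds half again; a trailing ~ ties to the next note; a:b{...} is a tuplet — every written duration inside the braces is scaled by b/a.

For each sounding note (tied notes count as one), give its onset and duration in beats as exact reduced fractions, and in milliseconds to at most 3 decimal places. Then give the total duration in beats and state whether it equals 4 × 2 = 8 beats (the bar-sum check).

1) 0.0ms=0b +480.0ms=1b
2) 480.0ms=1b +480.0ms=1b
3) 960.0ms=2b +320.0ms=2/3b
4) 1280.0ms=8/3b +320.0ms=2/3b
5) 1600.0ms=10/3b +320.0ms=2/3b
6) 1920.0ms=4b +320.0ms=2/3b
7) 2240.0ms=14/3b +320.0ms=2/3b
8) 2560.0ms=16/3b +800.0ms=5/3b
9) 3360.0ms=7b +240.0ms=1/2b
10) 3600.0ms=15/2b +240.0ms=1/2b
Σ=8b of 8 (125bpm 2/4) — PASS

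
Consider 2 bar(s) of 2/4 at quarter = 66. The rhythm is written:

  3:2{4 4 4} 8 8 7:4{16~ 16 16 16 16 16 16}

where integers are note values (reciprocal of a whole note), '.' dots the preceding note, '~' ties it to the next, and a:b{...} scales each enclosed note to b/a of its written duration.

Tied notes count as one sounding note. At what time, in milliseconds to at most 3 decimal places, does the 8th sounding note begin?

note 8 onset = 24/7b = 3116.883ms

1. 0.0ms @ 0 + 606.061ms (2/3)
2. 606.061ms @ 2/3 + 606.061ms (2/3)
3. 1212.121ms @ 4/3 + 606.061ms (2/3)
4. 1818.182ms @ 2 + 454.545ms (1/2)
5. 2272.727ms @ 5/2 + 454.545ms (1/2)
6. 2727.273ms @ 3 + 259.74ms (2/7)
7. 2987.013ms @ 23/7 + 129.87ms (1/7)
8. 3116.883ms @ 24/7 + 129.87ms (1/7)
9. 3246.753ms @ 25/7 + 129.87ms (1/7)
10. 3376.623ms @ 26/7 + 129.87ms (1/7)
11. 3506.494ms @ 27/7 + 129.87ms (1/7)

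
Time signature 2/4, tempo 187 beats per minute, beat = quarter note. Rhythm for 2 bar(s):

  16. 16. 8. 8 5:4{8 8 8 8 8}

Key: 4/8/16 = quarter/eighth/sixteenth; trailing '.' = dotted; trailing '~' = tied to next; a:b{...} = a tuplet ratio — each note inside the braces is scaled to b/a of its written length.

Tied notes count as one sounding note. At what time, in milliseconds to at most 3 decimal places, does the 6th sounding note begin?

1. 0.0ms @ 0 + 120.321ms (3/8)
2. 120.321ms @ 3/8 + 120.321ms (3/8)
3. 240.642ms @ 3/4 + 240.642ms (3/4)
4. 481.283ms @ 3/2 + 160.428ms (1/2)
5. 641.711ms @ 2 + 128.342ms (2/5)
6. 770.053ms @ 12/5 + 128.342ms (2/5)
7. 898.396ms @ 14/5 + 128.342ms (2/5)
8. 1026.738ms @ 16/5 + 128.342ms (2/5)
9. 1155.08ms @ 18/5 + 128.342ms (2/5)

note 6 onset = 12/5b = 770.053ms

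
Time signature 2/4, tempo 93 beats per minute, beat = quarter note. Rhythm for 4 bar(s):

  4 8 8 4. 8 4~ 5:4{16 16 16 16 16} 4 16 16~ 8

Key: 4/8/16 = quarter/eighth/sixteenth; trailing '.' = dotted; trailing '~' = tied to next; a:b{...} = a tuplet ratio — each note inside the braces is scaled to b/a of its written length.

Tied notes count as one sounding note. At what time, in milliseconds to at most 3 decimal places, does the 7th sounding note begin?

note 7 onset = 26/5b = 3354.839ms

1. 0.0ms @ 0 + 645.161ms (1)
2. 645.161ms @ 1 + 322.581ms (1/2)
3. 967.742ms @ 3/2 + 322.581ms (1/2)
4. 1290.323ms @ 2 + 967.742ms (3/2)
5. 2258.065ms @ 7/2 + 322.581ms (1/2)
6. 2580.645ms @ 4 + 774.194ms (6/5)
7. 3354.839ms @ 26/5 + 129.032ms (1/5)
8. 3483.871ms @ 27/5 + 129.032ms (1/5)
9. 3612.903ms @ 28/5 + 129.032ms (1/5)
10. 3741.935ms @ 29/5 + 129.032ms (1/5)
11. 3870.968ms @ 6 + 645.161ms (1)
12. 4516.129ms @ 7 + 161.29ms (1/4)
13. 4677.419ms @ 29/4 + 483.871ms (3/4)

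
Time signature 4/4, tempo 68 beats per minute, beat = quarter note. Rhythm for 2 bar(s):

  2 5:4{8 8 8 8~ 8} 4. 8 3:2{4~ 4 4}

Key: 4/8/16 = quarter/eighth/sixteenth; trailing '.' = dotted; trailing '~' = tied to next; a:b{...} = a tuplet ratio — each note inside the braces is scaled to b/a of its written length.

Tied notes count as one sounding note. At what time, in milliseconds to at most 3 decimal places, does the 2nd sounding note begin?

1. 0.0ms @ 0 + 1764.706ms (2)
2. 1764.706ms @ 2 + 352.941ms (2/5)
3. 2117.647ms @ 12/5 + 352.941ms (2/5)
4. 2470.588ms @ 14/5 + 352.941ms (2/5)
5. 2823.529ms @ 16/5 + 705.882ms (4/5)
6. 3529.412ms @ 4 + 1323.529ms (3/2)
7. 4852.941ms @ 11/2 + 441.176ms (1/2)
8. 5294.118ms @ 6 + 1176.471ms (4/3)
9. 6470.588ms @ 22/3 + 588.235ms (2/3)

note 2 onset = 2b = 1764.706ms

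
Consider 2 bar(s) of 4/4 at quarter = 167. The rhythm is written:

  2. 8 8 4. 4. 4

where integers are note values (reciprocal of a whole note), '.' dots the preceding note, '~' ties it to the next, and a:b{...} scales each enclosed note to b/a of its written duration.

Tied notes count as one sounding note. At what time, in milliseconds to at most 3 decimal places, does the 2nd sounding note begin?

note 2 onset = 3b = 1077.844ms

1. 0.0ms @ 0 + 1077.844ms (3)
2. 1077.844ms @ 3 + 179.641ms (1/2)
3. 1257.485ms @ 7/2 + 179.641ms (1/2)
4. 1437.126ms @ 4 + 538.922ms (3/2)
5. 1976.048ms @ 11/2 + 538.922ms (3/2)
6. 2514.97ms @ 7 + 359.281ms (1)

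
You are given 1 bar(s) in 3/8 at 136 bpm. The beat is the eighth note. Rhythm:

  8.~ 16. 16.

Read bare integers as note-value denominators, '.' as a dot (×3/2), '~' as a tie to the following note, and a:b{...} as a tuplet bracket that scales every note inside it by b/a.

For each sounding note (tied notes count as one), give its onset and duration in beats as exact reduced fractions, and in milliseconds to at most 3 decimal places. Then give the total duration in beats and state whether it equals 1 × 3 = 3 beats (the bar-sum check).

1) 0.0ms=0b +992.647ms=9/4b
2) 992.647ms=9/4b +330.882ms=3/4b
Σ=3b of 3 (136bpm 3/8) — PASS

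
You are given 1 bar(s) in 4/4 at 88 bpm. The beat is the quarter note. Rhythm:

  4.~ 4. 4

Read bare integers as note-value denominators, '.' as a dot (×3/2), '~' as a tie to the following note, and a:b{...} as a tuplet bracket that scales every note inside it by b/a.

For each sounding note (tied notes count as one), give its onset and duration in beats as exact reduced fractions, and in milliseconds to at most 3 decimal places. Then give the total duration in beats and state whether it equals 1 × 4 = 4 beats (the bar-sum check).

1) 0.0ms=0b +2045.455ms=3b
2) 2045.455ms=3b +681.818ms=1b
Σ=4b of 4 (88bpm 4/4) — PASS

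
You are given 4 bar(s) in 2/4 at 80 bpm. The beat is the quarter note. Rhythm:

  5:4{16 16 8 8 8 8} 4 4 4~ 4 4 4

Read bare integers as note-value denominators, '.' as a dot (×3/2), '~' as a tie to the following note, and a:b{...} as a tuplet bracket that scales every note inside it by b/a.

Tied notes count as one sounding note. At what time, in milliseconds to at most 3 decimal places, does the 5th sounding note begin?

1. 0.0ms @ 0 + 150.0ms (1/5)
2. 150.0ms @ 1/5 + 150.0ms (1/5)
3. 300.0ms @ 2/5 + 300.0ms (2/5)
4. 600.0ms @ 4/5 + 300.0ms (2/5)
5. 900.0ms @ 6/5 + 300.0ms (2/5)
6. 1200.0ms @ 8/5 + 300.0ms (2/5)
7. 1500.0ms @ 2 + 750.0ms (1)
8. 2250.0ms @ 3 + 750.0ms (1)
9. 3000.0ms @ 4 + 1500.0ms (2)
10. 4500.0ms @ 6 + 750.0ms (1)
11. 5250.0ms @ 7 + 750.0ms (1)

note 5 onset = 6/5b = 900.0ms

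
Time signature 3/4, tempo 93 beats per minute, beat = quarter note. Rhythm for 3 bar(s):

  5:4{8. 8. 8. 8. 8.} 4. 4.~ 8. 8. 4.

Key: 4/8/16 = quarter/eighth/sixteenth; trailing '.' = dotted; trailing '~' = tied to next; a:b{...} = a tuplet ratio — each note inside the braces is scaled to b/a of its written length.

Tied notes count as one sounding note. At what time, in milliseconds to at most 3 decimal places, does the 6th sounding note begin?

1. 0.0ms @ 0 + 387.097ms (3/5)
2. 387.097ms @ 3/5 + 387.097ms (3/5)
3. 774.194ms @ 6/5 + 387.097ms (3/5)
4. 1161.29ms @ 9/5 + 387.097ms (3/5)
5. 1548.387ms @ 12/5 + 387.097ms (3/5)
6. 1935.484ms @ 3 + 967.742ms (3/2)
7. 2903.226ms @ 9/2 + 1451.613ms (9/4)
8. 4354.839ms @ 27/4 + 483.871ms (3/4)
9. 4838.71ms @ 15/2 + 967.742ms (3/2)

note 6 onset = 3b = 1935.484ms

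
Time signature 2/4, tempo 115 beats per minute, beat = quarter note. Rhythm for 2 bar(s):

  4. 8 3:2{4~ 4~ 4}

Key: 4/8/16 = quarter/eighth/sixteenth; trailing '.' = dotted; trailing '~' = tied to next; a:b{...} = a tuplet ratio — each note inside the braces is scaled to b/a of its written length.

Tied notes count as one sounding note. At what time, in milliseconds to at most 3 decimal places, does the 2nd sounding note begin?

1. 0.0ms @ 0 + 782.609ms (3/2)
2. 782.609ms @ 3/2 + 260.87ms (1/2)
3. 1043.478ms @ 2 + 1043.478ms (2)

note 2 onset = 3/2b = 782.609ms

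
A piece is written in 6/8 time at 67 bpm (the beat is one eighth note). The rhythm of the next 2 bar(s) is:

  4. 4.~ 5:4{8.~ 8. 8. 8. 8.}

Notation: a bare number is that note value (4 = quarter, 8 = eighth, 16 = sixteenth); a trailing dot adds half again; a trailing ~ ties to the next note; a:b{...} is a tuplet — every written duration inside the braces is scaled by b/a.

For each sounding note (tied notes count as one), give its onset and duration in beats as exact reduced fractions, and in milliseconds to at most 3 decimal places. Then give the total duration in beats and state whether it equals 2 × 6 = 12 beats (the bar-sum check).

1) 0.0ms=0b +2686.567ms=3b
2) 2686.567ms=3b +4835.821ms=27/5b
3) 7522.388ms=42/5b +1074.627ms=6/5b
4) 8597.015ms=48/5b +1074.627ms=6/5b
5) 9671.642ms=54/5b +1074.627ms=6/5b
Σ=12b of 12 (67bpm 6/8) — PASS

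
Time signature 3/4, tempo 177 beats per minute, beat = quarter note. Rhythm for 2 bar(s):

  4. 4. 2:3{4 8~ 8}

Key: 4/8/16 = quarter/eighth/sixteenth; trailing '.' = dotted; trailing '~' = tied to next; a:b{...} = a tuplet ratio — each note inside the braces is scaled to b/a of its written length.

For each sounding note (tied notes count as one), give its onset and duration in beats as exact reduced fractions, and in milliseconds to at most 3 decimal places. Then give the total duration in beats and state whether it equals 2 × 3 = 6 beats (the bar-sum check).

1) 0.0ms=0b +508.475ms=3/2b
2) 508.475ms=3/2b +508.475ms=3/2b
3) 1016.949ms=3b +508.475ms=3/2b
4) 1525.424ms=9/2b +508.475ms=3/2b
Σ=6b of 6 (177bpm 3/4) — PASS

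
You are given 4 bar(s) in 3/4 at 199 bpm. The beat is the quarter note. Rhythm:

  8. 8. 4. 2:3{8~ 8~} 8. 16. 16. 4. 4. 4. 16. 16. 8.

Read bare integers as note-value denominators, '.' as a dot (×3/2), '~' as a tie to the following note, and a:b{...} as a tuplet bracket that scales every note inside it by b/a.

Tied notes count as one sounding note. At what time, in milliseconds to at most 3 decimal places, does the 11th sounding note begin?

1. 0.0ms @ 0 + 226.131ms (3/4)
2. 226.131ms @ 3/4 + 226.131ms (3/4)
3. 452.261ms @ 3/2 + 452.261ms (3/2)
4. 904.523ms @ 3 + 678.392ms (9/4)
5. 1582.915ms @ 21/4 + 113.065ms (3/8)
6. 1695.98ms @ 45/8 + 113.065ms (3/8)
7. 1809.045ms @ 6 + 452.261ms (3/2)
8. 2261.307ms @ 15/2 + 452.261ms (3/2)
9. 2713.568ms @ 9 + 452.261ms (3/2)
10. 3165.829ms @ 21/2 + 113.065ms (3/8)
11. 3278.894ms @ 87/8 + 113.065ms (3/8)
12. 3391.96ms @ 45/4 + 226.131ms (3/4)

note 11 onset = 87/8b = 3278.894ms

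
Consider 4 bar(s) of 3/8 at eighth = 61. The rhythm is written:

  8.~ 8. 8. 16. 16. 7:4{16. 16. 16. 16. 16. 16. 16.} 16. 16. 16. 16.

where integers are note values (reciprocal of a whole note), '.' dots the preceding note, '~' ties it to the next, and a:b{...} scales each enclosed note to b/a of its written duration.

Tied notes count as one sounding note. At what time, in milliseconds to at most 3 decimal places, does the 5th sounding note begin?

note 5 onset = 6b = 5901.639ms

1. 0.0ms @ 0 + 2950.82ms (3)
2. 2950.82ms @ 3 + 1475.41ms (3/2)
3. 4426.23ms @ 9/2 + 737.705ms (3/4)
4. 5163.934ms @ 21/4 + 737.705ms (3/4)
5. 5901.639ms @ 6 + 421.546ms (3/7)
6. 6323.185ms @ 45/7 + 421.546ms (3/7)
7. 6744.731ms @ 48/7 + 421.546ms (3/7)
8. 7166.276ms @ 51/7 + 421.546ms (3/7)
9. 7587.822ms @ 54/7 + 421.546ms (3/7)
10. 8009.368ms @ 57/7 + 421.546ms (3/7)
11. 8430.913ms @ 60/7 + 421.546ms (3/7)
12. 8852.459ms @ 9 + 737.705ms (3/4)
13. 9590.164ms @ 39/4 + 737.705ms (3/4)
14. 10327.869ms @ 21/2 + 737.705ms (3/4)
15. 11065.574ms @ 45/4 + 737.705ms (3/4)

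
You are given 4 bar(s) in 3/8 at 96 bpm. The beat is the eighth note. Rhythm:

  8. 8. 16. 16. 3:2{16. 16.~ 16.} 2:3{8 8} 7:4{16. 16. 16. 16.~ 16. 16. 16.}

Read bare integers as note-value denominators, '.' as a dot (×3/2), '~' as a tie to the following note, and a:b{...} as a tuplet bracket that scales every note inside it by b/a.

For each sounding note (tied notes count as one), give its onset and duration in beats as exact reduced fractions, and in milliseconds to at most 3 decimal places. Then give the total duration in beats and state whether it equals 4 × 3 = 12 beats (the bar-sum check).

1) 0.0ms=0b +937.5ms=3/2b
2) 937.5ms=3/2b +937.5ms=3/2b
3) 1875.0ms=3b +468.75ms=3/4b
4) 2343.75ms=15/4b +468.75ms=3/4b
5) 2812.5ms=9/2b +312.5ms=1/2b
6) 3125.0ms=5b +625.0ms=1b
7) 3750.0ms=6b +937.5ms=3/2b
8) 4687.5ms=15/2b +937.5ms=3/2b
9) 5625.0ms=9b +267.857ms=3/7b
10) 5892.857ms=66/7b +267.857ms=3/7b
11) 6160.714ms=69/7b +267.857ms=3/7b
12) 6428.571ms=72/7b +535.714ms=6/7b
13) 6964.286ms=78/7b +267.857ms=3/7b
14) 7232.143ms=81/7b +267.857ms=3/7b
Σ=12b of 12 (96bpm 3/8) — PASS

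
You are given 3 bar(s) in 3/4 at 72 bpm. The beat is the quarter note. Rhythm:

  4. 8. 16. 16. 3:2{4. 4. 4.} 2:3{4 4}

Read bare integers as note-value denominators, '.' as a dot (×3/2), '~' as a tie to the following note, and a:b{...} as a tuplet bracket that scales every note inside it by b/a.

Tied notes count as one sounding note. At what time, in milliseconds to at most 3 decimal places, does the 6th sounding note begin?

note 6 onset = 4b = 3333.333ms

1. 0.0ms @ 0 + 1250.0ms (3/2)
2. 1250.0ms @ 3/2 + 625.0ms (3/4)
3. 1875.0ms @ 9/4 + 312.5ms (3/8)
4. 2187.5ms @ 21/8 + 312.5ms (3/8)
5. 2500.0ms @ 3 + 833.333ms (1)
6. 3333.333ms @ 4 + 833.333ms (1)
7. 4166.667ms @ 5 + 833.333ms (1)
8. 5000.0ms @ 6 + 1250.0ms (3/2)
9. 6250.0ms @ 15/2 + 1250.0ms (3/2)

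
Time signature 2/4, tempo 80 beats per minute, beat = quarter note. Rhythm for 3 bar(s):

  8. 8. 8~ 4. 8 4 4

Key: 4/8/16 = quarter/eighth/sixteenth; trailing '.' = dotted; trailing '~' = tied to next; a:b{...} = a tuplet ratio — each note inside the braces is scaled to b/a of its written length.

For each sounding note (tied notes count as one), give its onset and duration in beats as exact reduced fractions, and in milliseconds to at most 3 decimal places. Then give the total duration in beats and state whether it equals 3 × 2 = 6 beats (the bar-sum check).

1) 0.0ms=0b +562.5ms=3/4b
2) 562.5ms=3/4b +562.5ms=3/4b
3) 1125.0ms=3/2b +1500.0ms=2b
4) 2625.0ms=7/2b +375.0ms=1/2b
5) 3000.0ms=4b +750.0ms=1b
6) 3750.0ms=5b +750.0ms=1b
Σ=6b of 6 (80bpm 2/4) — PASS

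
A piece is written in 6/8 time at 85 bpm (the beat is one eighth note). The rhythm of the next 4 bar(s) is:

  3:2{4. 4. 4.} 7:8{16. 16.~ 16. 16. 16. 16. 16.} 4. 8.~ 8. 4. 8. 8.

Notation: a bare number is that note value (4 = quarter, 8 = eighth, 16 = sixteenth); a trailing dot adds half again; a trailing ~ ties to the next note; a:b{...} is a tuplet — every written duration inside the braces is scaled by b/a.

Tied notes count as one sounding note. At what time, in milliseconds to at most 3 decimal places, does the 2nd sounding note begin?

1. 0.0ms @ 0 + 1411.765ms (2)
2. 1411.765ms @ 2 + 1411.765ms (2)
3. 2823.529ms @ 4 + 1411.765ms (2)
4. 4235.294ms @ 6 + 605.042ms (6/7)
5. 4840.336ms @ 48/7 + 1210.084ms (12/7)
6. 6050.42ms @ 60/7 + 605.042ms (6/7)
7. 6655.462ms @ 66/7 + 605.042ms (6/7)
8. 7260.504ms @ 72/7 + 605.042ms (6/7)
9. 7865.546ms @ 78/7 + 605.042ms (6/7)
10. 8470.588ms @ 12 + 2117.647ms (3)
11. 10588.235ms @ 15 + 2117.647ms (3)
12. 12705.882ms @ 18 + 2117.647ms (3)
13. 14823.529ms @ 21 + 1058.824ms (3/2)
14. 15882.353ms @ 45/2 + 1058.824ms (3/2)

note 2 onset = 2b = 1411.765ms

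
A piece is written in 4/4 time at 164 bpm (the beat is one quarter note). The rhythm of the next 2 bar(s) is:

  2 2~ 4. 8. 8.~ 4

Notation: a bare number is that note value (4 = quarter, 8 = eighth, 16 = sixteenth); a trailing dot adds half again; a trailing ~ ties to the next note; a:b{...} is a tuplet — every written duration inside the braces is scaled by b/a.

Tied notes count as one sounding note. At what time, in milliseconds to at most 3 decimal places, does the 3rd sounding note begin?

1. 0.0ms @ 0 + 731.707ms (2)
2. 731.707ms @ 2 + 1280.488ms (7/2)
3. 2012.195ms @ 11/2 + 274.39ms (3/4)
4. 2286.585ms @ 25/4 + 640.244ms (7/4)

note 3 onset = 11/2b = 2012.195ms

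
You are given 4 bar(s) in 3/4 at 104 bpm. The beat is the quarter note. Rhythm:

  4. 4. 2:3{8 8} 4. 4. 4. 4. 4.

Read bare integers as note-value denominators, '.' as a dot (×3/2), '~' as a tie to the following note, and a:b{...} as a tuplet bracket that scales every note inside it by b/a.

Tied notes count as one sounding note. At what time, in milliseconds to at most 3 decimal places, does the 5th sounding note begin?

1. 0.0ms @ 0 + 865.385ms (3/2)
2. 865.385ms @ 3/2 + 865.385ms (3/2)
3. 1730.769ms @ 3 + 432.692ms (3/4)
4. 2163.462ms @ 15/4 + 432.692ms (3/4)
5. 2596.154ms @ 9/2 + 865.385ms (3/2)
6. 3461.538ms @ 6 + 865.385ms (3/2)
7. 4326.923ms @ 15/2 + 865.385ms (3/2)
8. 5192.308ms @ 9 + 865.385ms (3/2)
9. 6057.692ms @ 21/2 + 865.385ms (3/2)

note 5 onset = 9/2b = 2596.154ms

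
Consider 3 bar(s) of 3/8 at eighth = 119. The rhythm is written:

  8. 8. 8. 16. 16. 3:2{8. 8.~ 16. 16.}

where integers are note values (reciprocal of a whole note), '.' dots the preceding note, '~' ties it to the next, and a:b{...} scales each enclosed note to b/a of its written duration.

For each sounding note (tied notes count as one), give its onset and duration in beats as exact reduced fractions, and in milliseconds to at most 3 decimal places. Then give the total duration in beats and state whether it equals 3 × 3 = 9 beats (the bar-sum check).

1) 0.0ms=0b +756.303ms=3/2b
2) 756.303ms=3/2b +756.303ms=3/2b
3) 1512.605ms=3b +756.303ms=3/2b
4) 2268.908ms=9/2b +378.151ms=3/4b
5) 2647.059ms=21/4b +378.151ms=3/4b
6) 3025.21ms=6b +504.202ms=1b
7) 3529.412ms=7b +756.303ms=3/2b
8) 4285.714ms=17/2b +252.101ms=1/2b
Σ=9b of 9 (119bpm 3/8) — PASS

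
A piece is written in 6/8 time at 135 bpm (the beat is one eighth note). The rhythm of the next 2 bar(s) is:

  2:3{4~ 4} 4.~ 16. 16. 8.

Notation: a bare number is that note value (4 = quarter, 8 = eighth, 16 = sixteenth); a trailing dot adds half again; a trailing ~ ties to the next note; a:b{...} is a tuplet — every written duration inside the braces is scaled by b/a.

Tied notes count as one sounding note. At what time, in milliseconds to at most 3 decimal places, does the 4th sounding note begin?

1. 0.0ms @ 0 + 2666.667ms (6)
2. 2666.667ms @ 6 + 1666.667ms (15/4)
3. 4333.333ms @ 39/4 + 333.333ms (3/4)
4. 4666.667ms @ 21/2 + 666.667ms (3/2)

note 4 onset = 21/2b = 4666.667ms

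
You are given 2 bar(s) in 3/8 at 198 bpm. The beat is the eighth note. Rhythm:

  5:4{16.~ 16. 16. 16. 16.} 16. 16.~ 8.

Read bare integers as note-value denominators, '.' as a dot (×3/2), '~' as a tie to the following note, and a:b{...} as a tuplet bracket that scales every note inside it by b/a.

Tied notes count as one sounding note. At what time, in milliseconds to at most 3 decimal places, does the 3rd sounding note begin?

note 3 onset = 9/5b = 545.455ms

1. 0.0ms @ 0 + 363.636ms (6/5)
2. 363.636ms @ 6/5 + 181.818ms (3/5)
3. 545.455ms @ 9/5 + 181.818ms (3/5)
4. 727.273ms @ 12/5 + 181.818ms (3/5)
5. 909.091ms @ 3 + 227.273ms (3/4)
6. 1136.364ms @ 15/4 + 681.818ms (9/4)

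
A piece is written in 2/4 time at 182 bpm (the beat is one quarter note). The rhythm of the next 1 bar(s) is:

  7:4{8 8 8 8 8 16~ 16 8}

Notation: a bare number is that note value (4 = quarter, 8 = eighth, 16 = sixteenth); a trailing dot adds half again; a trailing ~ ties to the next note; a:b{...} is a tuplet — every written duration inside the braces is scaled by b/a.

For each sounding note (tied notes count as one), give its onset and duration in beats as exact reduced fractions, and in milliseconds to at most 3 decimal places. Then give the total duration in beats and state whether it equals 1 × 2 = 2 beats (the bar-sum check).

1) 0.0ms=0b +94.192ms=2/7b
2) 94.192ms=2/7b +94.192ms=2/7b
3) 188.383ms=4/7b +94.192ms=2/7b
4) 282.575ms=6/7b +94.192ms=2/7b
5) 376.766ms=8/7b +94.192ms=2/7b
6) 470.958ms=10/7b +94.192ms=2/7b
7) 565.149ms=12/7b +94.192ms=2/7b
Σ=2b of 2 (182bpm 2/4) — PASS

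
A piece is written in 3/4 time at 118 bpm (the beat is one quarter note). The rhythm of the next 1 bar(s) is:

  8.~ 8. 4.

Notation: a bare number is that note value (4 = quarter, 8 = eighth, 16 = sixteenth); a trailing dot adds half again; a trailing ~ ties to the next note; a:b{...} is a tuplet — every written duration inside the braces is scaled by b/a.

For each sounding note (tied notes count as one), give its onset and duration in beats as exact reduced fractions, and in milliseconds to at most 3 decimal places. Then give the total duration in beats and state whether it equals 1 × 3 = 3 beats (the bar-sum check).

1) 0.0ms=0b +762.712ms=3/2b
2) 762.712ms=3/2b +762.712ms=3/2b
Σ=3b of 3 (118bpm 3/4) — PASS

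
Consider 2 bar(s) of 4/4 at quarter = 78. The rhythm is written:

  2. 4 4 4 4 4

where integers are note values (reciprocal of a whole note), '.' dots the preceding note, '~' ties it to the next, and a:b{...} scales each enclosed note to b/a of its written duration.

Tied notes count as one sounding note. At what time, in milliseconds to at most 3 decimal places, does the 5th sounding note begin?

note 5 onset = 6b = 4615.385ms

1. 0.0ms @ 0 + 2307.692ms (3)
2. 2307.692ms @ 3 + 769.231ms (1)
3. 3076.923ms @ 4 + 769.231ms (1)
4. 3846.154ms @ 5 + 769.231ms (1)
5. 4615.385ms @ 6 + 769.231ms (1)
6. 5384.615ms @ 7 + 769.231ms (1)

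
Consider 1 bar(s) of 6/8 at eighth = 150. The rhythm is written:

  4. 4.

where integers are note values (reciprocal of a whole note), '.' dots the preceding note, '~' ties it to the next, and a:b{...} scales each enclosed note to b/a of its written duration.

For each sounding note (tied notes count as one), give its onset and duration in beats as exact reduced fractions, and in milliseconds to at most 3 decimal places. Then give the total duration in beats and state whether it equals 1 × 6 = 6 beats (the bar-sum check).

1) 0.0ms=0b +1200.0ms=3b
2) 1200.0ms=3b +1200.0ms=3b
Σ=6b of 6 (150bpm 6/8) — PASS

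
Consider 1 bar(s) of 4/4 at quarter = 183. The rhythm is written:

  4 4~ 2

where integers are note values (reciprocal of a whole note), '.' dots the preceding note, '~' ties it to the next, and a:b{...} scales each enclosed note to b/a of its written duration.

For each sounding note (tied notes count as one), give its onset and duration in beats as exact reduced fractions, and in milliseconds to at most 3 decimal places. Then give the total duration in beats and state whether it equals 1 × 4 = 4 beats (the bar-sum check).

1) 0.0ms=0b +327.869ms=1b
2) 327.869ms=1b +983.607ms=3b
Σ=4b of 4 (183bpm 4/4) — PASS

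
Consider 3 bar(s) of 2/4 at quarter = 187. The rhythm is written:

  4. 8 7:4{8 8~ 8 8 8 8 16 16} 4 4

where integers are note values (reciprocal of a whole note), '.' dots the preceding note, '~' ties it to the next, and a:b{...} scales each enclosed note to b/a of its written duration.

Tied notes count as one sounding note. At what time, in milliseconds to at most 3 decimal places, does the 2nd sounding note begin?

1. 0.0ms @ 0 + 481.283ms (3/2)
2. 481.283ms @ 3/2 + 160.428ms (1/2)
3. 641.711ms @ 2 + 91.673ms (2/7)
4. 733.384ms @ 16/7 + 183.346ms (4/7)
5. 916.73ms @ 20/7 + 91.673ms (2/7)
6. 1008.403ms @ 22/7 + 91.673ms (2/7)
7. 1100.076ms @ 24/7 + 91.673ms (2/7)
8. 1191.749ms @ 26/7 + 45.837ms (1/7)
9. 1237.586ms @ 27/7 + 45.837ms (1/7)
10. 1283.422ms @ 4 + 320.856ms (1)
11. 1604.278ms @ 5 + 320.856ms (1)

note 2 onset = 3/2b = 481.283ms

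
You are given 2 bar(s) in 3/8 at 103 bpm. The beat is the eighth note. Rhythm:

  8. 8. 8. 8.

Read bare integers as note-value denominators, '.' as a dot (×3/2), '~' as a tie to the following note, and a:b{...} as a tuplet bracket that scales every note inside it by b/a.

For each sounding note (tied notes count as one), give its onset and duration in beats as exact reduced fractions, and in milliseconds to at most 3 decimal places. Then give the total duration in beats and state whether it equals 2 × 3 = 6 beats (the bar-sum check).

1) 0.0ms=0b +873.786ms=3/2b
2) 873.786ms=3/2b +873.786ms=3/2b
3) 1747.573ms=3b +873.786ms=3/2b
4) 2621.359ms=9/2b +873.786ms=3/2b
Σ=6b of 6 (103bpm 3/8) — PASS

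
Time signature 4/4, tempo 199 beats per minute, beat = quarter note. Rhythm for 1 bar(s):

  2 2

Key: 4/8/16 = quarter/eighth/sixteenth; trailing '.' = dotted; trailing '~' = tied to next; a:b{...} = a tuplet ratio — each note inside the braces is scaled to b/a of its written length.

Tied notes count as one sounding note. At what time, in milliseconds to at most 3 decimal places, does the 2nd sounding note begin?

1. 0.0ms @ 0 + 603.015ms (2)
2. 603.015ms @ 2 + 603.015ms (2)

note 2 onset = 2b = 603.015ms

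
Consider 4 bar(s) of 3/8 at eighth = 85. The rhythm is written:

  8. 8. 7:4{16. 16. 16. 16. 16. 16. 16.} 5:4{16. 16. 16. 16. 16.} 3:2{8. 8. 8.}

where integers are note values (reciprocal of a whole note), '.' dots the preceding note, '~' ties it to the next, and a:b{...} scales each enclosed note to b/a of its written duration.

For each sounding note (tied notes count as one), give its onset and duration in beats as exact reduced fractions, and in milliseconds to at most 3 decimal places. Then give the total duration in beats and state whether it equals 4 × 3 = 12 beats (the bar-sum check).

1) 0.0ms=0b +1058.824ms=3/2b
2) 1058.824ms=3/2b +1058.824ms=3/2b
3) 2117.647ms=3b +302.521ms=3/7b
4) 2420.168ms=24/7b +302.521ms=3/7b
5) 2722.689ms=27/7b +302.521ms=3/7b
6) 3025.21ms=30/7b +302.521ms=3/7b
7) 3327.731ms=33/7b +302.521ms=3/7b
8) 3630.252ms=36/7b +302.521ms=3/7b
9) 3932.773ms=39/7b +302.521ms=3/7b
10) 4235.294ms=6b +423.529ms=3/5b
11) 4658.824ms=33/5b +423.529ms=3/5b
12) 5082.353ms=36/5b +423.529ms=3/5b
13) 5505.882ms=39/5b +423.529ms=3/5b
14) 5929.412ms=42/5b +423.529ms=3/5b
15) 6352.941ms=9b +705.882ms=1b
16) 7058.824ms=10b +705.882ms=1b
17) 7764.706ms=11b +705.882ms=1b
Σ=12b of 12 (85bpm 3/8) — PASS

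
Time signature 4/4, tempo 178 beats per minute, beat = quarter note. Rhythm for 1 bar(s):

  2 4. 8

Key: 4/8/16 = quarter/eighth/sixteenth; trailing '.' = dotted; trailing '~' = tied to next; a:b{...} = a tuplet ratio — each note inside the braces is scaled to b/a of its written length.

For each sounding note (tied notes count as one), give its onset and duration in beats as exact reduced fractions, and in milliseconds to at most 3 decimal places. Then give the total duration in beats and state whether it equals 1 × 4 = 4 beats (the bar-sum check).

1) 0.0ms=0b +674.157ms=2b
2) 674.157ms=2b +505.618ms=3/2b
3) 1179.775ms=7/2b +168.539ms=1/2b
Σ=4b of 4 (178bpm 4/4) — PASS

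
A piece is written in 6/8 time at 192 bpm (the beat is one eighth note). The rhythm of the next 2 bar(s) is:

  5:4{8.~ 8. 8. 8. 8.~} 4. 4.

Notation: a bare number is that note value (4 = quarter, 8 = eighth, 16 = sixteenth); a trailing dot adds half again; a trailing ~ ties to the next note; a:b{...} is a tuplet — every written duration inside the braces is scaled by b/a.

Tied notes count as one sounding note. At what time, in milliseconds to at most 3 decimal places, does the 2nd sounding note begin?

1. 0.0ms @ 0 + 750.0ms (12/5)
2. 750.0ms @ 12/5 + 375.0ms (6/5)
3. 1125.0ms @ 18/5 + 375.0ms (6/5)
4. 1500.0ms @ 24/5 + 1312.5ms (21/5)
5. 2812.5ms @ 9 + 937.5ms (3)

note 2 onset = 12/5b = 750.0ms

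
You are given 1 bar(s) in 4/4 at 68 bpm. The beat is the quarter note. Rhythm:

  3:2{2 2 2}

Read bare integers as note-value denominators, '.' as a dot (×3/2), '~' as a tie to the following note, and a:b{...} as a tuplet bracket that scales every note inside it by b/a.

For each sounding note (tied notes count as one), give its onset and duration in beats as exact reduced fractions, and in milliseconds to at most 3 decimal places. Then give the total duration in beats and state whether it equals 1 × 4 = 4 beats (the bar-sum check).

1) 0.0ms=0b +1176.471ms=4/3b
2) 1176.471ms=4/3b +1176.471ms=4/3b
3) 2352.941ms=8/3b +1176.471ms=4/3b
Σ=4b of 4 (68bpm 4/4) — PASS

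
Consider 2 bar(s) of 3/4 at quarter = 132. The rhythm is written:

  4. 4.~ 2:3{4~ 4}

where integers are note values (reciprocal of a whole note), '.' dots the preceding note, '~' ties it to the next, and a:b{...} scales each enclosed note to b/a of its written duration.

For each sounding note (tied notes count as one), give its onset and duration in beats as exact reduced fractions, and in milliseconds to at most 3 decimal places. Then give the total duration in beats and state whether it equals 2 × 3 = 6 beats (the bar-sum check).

1) 0.0ms=0b +681.818ms=3/2b
2) 681.818ms=3/2b +2045.455ms=9/2b
Σ=6b of 6 (132bpm 3/4) — PASS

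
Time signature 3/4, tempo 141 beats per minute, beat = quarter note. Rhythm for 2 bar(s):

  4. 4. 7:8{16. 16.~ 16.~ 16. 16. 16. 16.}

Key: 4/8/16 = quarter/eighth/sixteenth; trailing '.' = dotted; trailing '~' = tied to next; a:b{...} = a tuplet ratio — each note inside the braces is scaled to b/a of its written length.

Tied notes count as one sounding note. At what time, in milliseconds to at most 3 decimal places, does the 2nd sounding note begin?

1. 0.0ms @ 0 + 638.298ms (3/2)
2. 638.298ms @ 3/2 + 638.298ms (3/2)
3. 1276.596ms @ 3 + 182.371ms (3/7)
4. 1458.967ms @ 24/7 + 547.112ms (9/7)
5. 2006.079ms @ 33/7 + 182.371ms (3/7)
6. 2188.45ms @ 36/7 + 182.371ms (3/7)
7. 2370.821ms @ 39/7 + 182.371ms (3/7)

note 2 onset = 3/2b = 638.298ms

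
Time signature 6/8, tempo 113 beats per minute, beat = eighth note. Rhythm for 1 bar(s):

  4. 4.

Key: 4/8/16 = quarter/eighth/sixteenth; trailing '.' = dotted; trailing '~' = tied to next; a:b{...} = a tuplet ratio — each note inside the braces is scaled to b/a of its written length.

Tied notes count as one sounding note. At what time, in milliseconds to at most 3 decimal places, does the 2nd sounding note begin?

note 2 onset = 3b = 1592.92ms

1. 0.0ms @ 0 + 1592.92ms (3)
2. 1592.92ms @ 3 + 1592.92ms (3)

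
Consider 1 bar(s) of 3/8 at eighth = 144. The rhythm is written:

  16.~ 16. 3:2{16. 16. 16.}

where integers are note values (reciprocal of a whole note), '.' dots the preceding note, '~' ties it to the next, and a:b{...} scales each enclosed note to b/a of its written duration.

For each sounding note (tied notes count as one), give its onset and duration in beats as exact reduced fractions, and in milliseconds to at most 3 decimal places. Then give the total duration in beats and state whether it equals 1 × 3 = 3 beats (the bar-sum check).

1) 0.0ms=0b +625.0ms=3/2b
2) 625.0ms=3/2b +208.333ms=1/2b
3) 833.333ms=2b +208.333ms=1/2b
4) 1041.667ms=5/2b +208.333ms=1/2b
Σ=3b of 3 (144bpm 3/8) — PASS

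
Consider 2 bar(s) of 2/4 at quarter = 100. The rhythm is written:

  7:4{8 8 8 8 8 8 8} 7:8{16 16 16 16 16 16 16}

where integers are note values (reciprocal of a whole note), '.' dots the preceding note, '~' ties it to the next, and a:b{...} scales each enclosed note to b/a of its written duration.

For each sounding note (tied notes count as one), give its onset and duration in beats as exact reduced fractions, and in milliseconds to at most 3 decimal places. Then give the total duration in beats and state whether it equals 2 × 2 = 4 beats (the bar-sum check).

1) 0.0ms=0b +171.429ms=2/7b
2) 171.429ms=2/7b +171.429ms=2/7b
3) 342.857ms=4/7b +171.429ms=2/7b
4) 514.286ms=6/7b +171.429ms=2/7b
5) 685.714ms=8/7b +171.429ms=2/7b
6) 857.143ms=10/7b +171.429ms=2/7b
7) 1028.571ms=12/7b +171.429ms=2/7b
8) 1200.0ms=2b +171.429ms=2/7b
9) 1371.429ms=16/7b +171.429ms=2/7b
10) 1542.857ms=18/7b +171.429ms=2/7b
11) 1714.286ms=20/7b +171.429ms=2/7b
12) 1885.714ms=22/7b +171.429ms=2/7b
13) 2057.143ms=24/7b +171.429ms=2/7b
14) 2228.571ms=26/7b +171.429ms=2/7b
Σ=4b of 4 (100bpm 2/4) — PASS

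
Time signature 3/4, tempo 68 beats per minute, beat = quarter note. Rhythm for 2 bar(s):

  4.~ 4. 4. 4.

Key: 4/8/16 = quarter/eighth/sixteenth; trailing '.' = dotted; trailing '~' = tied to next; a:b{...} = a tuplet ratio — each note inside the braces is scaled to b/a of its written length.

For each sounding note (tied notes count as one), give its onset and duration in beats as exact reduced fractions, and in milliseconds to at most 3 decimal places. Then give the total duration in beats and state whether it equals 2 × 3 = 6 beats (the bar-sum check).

1) 0.0ms=0b +2647.059ms=3b
2) 2647.059ms=3b +1323.529ms=3/2b
3) 3970.588ms=9/2b +1323.529ms=3/2b
Σ=6b of 6 (68bpm 3/4) — PASS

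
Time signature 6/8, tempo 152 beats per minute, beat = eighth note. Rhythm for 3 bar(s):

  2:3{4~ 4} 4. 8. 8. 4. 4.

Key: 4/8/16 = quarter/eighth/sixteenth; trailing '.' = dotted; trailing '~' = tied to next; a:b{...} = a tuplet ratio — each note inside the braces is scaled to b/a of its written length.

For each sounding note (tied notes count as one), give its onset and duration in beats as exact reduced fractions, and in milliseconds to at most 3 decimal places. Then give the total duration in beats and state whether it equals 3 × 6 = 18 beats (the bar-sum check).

1) 0.0ms=0b +2368.421ms=6b
2) 2368.421ms=6b +1184.211ms=3b
3) 3552.632ms=9b +592.105ms=3/2b
4) 4144.737ms=21/2b +592.105ms=3/2b
5) 4736.842ms=12b +1184.211ms=3b
6) 5921.053ms=15b +1184.211ms=3b
Σ=18b of 18 (152bpm 6/8) — PASS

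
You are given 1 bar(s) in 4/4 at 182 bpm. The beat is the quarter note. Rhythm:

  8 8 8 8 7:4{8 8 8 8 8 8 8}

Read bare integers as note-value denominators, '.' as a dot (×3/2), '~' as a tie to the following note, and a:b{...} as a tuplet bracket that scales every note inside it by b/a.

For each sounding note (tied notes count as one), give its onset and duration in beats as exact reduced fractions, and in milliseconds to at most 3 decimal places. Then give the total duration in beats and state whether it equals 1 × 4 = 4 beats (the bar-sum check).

1) 0.0ms=0b +164.835ms=1/2b
2) 164.835ms=1/2b +164.835ms=1/2b
3) 329.67ms=1b +164.835ms=1/2b
4) 494.505ms=3/2b +164.835ms=1/2b
5) 659.341ms=2b +94.192ms=2/7b
6) 753.532ms=16/7b +94.192ms=2/7b
7) 847.724ms=18/7b +94.192ms=2/7b
8) 941.915ms=20/7b +94.192ms=2/7b
9) 1036.107ms=22/7b +94.192ms=2/7b
10) 1130.298ms=24/7b +94.192ms=2/7b
11) 1224.49ms=26/7b +94.192ms=2/7b
Σ=4b of 4 (182bpm 4/4) — PASS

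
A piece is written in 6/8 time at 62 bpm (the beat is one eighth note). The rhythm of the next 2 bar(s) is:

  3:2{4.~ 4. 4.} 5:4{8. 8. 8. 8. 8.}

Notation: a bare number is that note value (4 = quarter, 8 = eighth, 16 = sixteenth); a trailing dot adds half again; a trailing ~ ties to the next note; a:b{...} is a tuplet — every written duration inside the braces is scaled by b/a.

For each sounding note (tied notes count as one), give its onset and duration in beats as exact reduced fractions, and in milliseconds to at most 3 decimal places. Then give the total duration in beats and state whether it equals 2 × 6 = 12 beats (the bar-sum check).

1) 0.0ms=0b +3870.968ms=4b
2) 3870.968ms=4b +1935.484ms=2b
3) 5806.452ms=6b +1161.29ms=6/5b
4) 6967.742ms=36/5b +1161.29ms=6/5b
5) 8129.032ms=42/5b +1161.29ms=6/5b
6) 9290.323ms=48/5b +1161.29ms=6/5b
7) 10451.613ms=54/5b +1161.29ms=6/5b
Σ=12b of 12 (62bpm 6/8) — PASS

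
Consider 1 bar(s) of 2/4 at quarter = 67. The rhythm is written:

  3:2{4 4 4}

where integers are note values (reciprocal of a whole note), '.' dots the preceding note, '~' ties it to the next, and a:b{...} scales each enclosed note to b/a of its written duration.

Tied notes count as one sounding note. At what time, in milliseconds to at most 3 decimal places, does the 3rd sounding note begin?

note 3 onset = 4/3b = 1194.03ms

1. 0.0ms @ 0 + 597.015ms (2/3)
2. 597.015ms @ 2/3 + 597.015ms (2/3)
3. 1194.03ms @ 4/3 + 597.015ms (2/3)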